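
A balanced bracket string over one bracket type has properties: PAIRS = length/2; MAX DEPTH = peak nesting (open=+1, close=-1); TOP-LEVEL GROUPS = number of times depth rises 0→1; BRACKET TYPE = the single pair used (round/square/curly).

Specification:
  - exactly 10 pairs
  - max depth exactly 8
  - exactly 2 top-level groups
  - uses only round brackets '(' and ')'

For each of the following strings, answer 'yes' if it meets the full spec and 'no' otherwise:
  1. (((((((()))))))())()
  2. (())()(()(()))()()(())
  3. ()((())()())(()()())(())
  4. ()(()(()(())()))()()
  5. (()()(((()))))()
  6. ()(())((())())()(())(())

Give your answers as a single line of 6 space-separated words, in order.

Answer: yes no no no no no

Derivation:
String 1 '(((((((()))))))())()': depth seq [1 2 3 4 5 6 7 8 7 6 5 4 3 2 1 2 1 0 1 0]
  -> pairs=10 depth=8 groups=2 -> yes
String 2 '(())()(()(()))()()(())': depth seq [1 2 1 0 1 0 1 2 1 2 3 2 1 0 1 0 1 0 1 2 1 0]
  -> pairs=11 depth=3 groups=6 -> no
String 3 '()((())()())(()()())(())': depth seq [1 0 1 2 3 2 1 2 1 2 1 0 1 2 1 2 1 2 1 0 1 2 1 0]
  -> pairs=12 depth=3 groups=4 -> no
String 4 '()(()(()(())()))()()': depth seq [1 0 1 2 1 2 3 2 3 4 3 2 3 2 1 0 1 0 1 0]
  -> pairs=10 depth=4 groups=4 -> no
String 5 '(()()(((()))))()': depth seq [1 2 1 2 1 2 3 4 5 4 3 2 1 0 1 0]
  -> pairs=8 depth=5 groups=2 -> no
String 6 '()(())((())())()(())(())': depth seq [1 0 1 2 1 0 1 2 3 2 1 2 1 0 1 0 1 2 1 0 1 2 1 0]
  -> pairs=12 depth=3 groups=6 -> no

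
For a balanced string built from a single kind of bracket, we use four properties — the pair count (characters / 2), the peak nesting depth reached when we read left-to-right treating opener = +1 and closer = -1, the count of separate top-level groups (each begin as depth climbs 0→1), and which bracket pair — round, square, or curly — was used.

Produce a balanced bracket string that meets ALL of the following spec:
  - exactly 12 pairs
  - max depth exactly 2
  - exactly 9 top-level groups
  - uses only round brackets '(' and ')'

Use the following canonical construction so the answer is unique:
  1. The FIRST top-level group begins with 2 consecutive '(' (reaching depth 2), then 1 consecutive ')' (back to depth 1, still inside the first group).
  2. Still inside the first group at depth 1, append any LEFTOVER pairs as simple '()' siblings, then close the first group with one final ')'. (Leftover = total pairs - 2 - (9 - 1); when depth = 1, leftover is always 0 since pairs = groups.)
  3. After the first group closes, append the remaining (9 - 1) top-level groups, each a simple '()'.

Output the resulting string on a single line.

Answer: (()()())()()()()()()()()

Derivation:
Spec: pairs=12 depth=2 groups=9
Leftover pairs = 12 - 2 - (9-1) = 2
First group: deep chain of depth 2 + 2 sibling pairs
Remaining 8 groups: simple '()' each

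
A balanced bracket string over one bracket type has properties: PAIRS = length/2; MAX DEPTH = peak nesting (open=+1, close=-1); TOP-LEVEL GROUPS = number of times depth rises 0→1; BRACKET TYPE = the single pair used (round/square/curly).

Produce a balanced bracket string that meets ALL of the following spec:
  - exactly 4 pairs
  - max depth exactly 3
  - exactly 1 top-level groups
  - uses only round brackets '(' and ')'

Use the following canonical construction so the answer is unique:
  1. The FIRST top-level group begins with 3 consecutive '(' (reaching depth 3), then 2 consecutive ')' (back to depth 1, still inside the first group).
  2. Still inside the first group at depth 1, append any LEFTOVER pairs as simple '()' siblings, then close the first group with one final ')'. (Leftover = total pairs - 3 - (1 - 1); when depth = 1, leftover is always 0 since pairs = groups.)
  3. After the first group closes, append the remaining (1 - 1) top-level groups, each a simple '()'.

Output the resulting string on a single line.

Spec: pairs=4 depth=3 groups=1
Leftover pairs = 4 - 3 - (1-1) = 1
First group: deep chain of depth 3 + 1 sibling pairs
Remaining 0 groups: simple '()' each

Answer: ((())())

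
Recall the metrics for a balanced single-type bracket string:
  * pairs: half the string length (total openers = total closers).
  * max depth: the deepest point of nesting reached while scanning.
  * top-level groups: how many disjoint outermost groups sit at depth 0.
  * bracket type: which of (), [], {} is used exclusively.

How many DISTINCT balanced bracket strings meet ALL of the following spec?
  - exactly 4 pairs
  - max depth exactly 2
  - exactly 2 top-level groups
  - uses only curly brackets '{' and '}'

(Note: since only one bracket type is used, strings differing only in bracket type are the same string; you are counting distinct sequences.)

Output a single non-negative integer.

Spec: pairs=4 depth=2 groups=2
Count(depth <= 2) = 3
Count(depth <= 1) = 0
Count(depth == 2) = 3 - 0 = 3

Answer: 3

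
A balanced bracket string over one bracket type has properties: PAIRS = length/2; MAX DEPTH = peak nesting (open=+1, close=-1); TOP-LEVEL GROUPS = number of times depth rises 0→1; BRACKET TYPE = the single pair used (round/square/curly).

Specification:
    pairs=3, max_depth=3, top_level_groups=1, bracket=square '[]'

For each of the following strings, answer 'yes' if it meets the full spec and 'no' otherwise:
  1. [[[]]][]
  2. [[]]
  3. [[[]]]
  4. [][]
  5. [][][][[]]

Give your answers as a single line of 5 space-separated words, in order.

Answer: no no yes no no

Derivation:
String 1 '[[[]]][]': depth seq [1 2 3 2 1 0 1 0]
  -> pairs=4 depth=3 groups=2 -> no
String 2 '[[]]': depth seq [1 2 1 0]
  -> pairs=2 depth=2 groups=1 -> no
String 3 '[[[]]]': depth seq [1 2 3 2 1 0]
  -> pairs=3 depth=3 groups=1 -> yes
String 4 '[][]': depth seq [1 0 1 0]
  -> pairs=2 depth=1 groups=2 -> no
String 5 '[][][][[]]': depth seq [1 0 1 0 1 0 1 2 1 0]
  -> pairs=5 depth=2 groups=4 -> no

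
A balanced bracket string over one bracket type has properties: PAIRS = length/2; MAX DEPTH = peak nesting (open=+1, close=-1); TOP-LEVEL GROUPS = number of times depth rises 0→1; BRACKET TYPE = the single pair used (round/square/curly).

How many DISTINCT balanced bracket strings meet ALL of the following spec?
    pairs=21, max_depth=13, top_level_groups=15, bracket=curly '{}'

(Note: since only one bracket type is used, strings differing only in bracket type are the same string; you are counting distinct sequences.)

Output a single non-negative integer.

Spec: pairs=21 depth=13 groups=15
Count(depth <= 13) = 164450
Count(depth <= 12) = 164450
Count(depth == 13) = 164450 - 164450 = 0

Answer: 0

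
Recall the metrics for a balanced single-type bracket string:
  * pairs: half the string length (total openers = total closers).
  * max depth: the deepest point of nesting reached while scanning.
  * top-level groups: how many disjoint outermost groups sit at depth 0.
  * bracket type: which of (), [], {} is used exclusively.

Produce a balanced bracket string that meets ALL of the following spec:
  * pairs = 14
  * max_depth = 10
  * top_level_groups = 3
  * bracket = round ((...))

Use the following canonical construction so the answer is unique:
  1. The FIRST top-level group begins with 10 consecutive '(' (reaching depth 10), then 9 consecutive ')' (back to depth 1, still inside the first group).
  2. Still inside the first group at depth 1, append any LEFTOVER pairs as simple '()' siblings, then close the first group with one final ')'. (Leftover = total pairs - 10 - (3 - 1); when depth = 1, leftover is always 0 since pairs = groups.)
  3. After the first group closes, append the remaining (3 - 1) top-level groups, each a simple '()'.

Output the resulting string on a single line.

Spec: pairs=14 depth=10 groups=3
Leftover pairs = 14 - 10 - (3-1) = 2
First group: deep chain of depth 10 + 2 sibling pairs
Remaining 2 groups: simple '()' each

Answer: (((((((((()))))))))()())()()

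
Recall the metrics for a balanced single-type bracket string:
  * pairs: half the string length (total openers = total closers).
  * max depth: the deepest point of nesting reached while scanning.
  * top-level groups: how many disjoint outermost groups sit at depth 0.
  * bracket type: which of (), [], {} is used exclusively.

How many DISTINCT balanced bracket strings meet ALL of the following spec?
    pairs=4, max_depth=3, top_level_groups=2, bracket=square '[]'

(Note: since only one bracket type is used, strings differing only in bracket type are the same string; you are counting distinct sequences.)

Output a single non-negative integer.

Answer: 2

Derivation:
Spec: pairs=4 depth=3 groups=2
Count(depth <= 3) = 5
Count(depth <= 2) = 3
Count(depth == 3) = 5 - 3 = 2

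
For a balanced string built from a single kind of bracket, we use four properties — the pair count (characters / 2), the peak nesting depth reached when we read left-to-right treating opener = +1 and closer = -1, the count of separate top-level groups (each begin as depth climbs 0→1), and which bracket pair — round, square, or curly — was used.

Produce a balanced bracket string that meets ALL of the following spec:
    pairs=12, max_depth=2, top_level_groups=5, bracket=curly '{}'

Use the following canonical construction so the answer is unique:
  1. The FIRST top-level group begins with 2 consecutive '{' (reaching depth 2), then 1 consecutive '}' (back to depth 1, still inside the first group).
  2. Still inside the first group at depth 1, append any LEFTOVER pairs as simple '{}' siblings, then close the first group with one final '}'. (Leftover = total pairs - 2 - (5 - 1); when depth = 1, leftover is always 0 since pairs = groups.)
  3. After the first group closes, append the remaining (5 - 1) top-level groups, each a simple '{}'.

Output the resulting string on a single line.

Answer: {{}{}{}{}{}{}{}}{}{}{}{}

Derivation:
Spec: pairs=12 depth=2 groups=5
Leftover pairs = 12 - 2 - (5-1) = 6
First group: deep chain of depth 2 + 6 sibling pairs
Remaining 4 groups: simple '{}' each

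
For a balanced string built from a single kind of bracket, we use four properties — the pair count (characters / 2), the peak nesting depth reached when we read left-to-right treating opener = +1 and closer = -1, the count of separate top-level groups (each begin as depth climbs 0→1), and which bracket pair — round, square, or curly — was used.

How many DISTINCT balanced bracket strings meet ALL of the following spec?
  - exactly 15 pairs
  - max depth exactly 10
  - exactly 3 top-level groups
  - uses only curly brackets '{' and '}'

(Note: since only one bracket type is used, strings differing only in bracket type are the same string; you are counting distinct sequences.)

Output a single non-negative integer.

Answer: 5106

Derivation:
Spec: pairs=15 depth=10 groups=3
Count(depth <= 10) = 1930718
Count(depth <= 9) = 1925612
Count(depth == 10) = 1930718 - 1925612 = 5106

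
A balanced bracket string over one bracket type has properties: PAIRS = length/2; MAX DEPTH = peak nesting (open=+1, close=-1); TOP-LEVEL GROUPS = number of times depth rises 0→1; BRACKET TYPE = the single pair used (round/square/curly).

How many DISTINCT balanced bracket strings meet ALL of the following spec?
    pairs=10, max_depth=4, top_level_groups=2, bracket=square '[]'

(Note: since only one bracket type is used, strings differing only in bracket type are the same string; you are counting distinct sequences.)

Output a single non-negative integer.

Answer: 1847

Derivation:
Spec: pairs=10 depth=4 groups=2
Count(depth <= 4) = 2551
Count(depth <= 3) = 704
Count(depth == 4) = 2551 - 704 = 1847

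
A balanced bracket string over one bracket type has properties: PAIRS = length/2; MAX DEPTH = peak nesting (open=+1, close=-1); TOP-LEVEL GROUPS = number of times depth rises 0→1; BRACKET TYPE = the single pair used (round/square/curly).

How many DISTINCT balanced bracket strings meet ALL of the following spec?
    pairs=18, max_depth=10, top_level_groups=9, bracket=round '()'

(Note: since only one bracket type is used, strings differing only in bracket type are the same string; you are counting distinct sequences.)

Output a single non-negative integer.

Answer: 9

Derivation:
Spec: pairs=18 depth=10 groups=9
Count(depth <= 10) = 1562275
Count(depth <= 9) = 1562266
Count(depth == 10) = 1562275 - 1562266 = 9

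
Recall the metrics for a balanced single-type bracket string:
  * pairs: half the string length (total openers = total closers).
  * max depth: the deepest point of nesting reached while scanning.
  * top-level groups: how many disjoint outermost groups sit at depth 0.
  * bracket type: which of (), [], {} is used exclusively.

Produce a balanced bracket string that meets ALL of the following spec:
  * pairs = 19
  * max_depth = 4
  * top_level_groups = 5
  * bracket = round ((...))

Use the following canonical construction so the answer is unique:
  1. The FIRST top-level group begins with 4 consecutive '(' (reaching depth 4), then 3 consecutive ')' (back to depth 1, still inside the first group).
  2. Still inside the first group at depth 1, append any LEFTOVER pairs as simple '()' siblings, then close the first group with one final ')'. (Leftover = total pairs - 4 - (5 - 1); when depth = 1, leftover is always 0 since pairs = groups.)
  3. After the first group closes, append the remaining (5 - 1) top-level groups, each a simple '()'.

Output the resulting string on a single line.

Spec: pairs=19 depth=4 groups=5
Leftover pairs = 19 - 4 - (5-1) = 11
First group: deep chain of depth 4 + 11 sibling pairs
Remaining 4 groups: simple '()' each

Answer: (((()))()()()()()()()()()()())()()()()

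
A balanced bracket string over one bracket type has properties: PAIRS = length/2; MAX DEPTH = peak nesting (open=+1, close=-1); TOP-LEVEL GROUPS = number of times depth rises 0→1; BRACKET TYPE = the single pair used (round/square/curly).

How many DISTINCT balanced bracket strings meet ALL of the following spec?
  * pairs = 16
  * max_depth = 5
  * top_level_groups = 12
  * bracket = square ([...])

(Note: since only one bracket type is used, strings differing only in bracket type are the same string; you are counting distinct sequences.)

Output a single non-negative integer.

Answer: 12

Derivation:
Spec: pairs=16 depth=5 groups=12
Count(depth <= 5) = 2907
Count(depth <= 4) = 2895
Count(depth == 5) = 2907 - 2895 = 12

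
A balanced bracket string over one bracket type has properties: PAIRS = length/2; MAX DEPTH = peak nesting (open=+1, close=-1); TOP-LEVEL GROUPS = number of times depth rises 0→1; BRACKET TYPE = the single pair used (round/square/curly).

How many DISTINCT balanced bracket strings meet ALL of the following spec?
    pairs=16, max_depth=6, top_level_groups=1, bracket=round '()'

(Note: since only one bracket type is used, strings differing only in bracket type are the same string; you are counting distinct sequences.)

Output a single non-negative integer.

Spec: pairs=16 depth=6 groups=1
Count(depth <= 6) = 5057369
Count(depth <= 5) = 2391485
Count(depth == 6) = 5057369 - 2391485 = 2665884

Answer: 2665884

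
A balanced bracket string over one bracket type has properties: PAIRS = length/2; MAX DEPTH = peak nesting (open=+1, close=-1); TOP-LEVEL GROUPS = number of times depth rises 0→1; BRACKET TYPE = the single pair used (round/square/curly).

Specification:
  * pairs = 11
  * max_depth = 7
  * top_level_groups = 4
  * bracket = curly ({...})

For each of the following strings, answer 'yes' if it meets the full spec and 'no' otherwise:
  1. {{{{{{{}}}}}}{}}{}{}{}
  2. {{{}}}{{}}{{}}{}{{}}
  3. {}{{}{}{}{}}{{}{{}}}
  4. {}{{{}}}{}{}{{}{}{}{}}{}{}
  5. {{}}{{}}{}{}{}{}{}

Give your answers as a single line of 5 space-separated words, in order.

Answer: yes no no no no

Derivation:
String 1 '{{{{{{{}}}}}}{}}{}{}{}': depth seq [1 2 3 4 5 6 7 6 5 4 3 2 1 2 1 0 1 0 1 0 1 0]
  -> pairs=11 depth=7 groups=4 -> yes
String 2 '{{{}}}{{}}{{}}{}{{}}': depth seq [1 2 3 2 1 0 1 2 1 0 1 2 1 0 1 0 1 2 1 0]
  -> pairs=10 depth=3 groups=5 -> no
String 3 '{}{{}{}{}{}}{{}{{}}}': depth seq [1 0 1 2 1 2 1 2 1 2 1 0 1 2 1 2 3 2 1 0]
  -> pairs=10 depth=3 groups=3 -> no
String 4 '{}{{{}}}{}{}{{}{}{}{}}{}{}': depth seq [1 0 1 2 3 2 1 0 1 0 1 0 1 2 1 2 1 2 1 2 1 0 1 0 1 0]
  -> pairs=13 depth=3 groups=7 -> no
String 5 '{{}}{{}}{}{}{}{}{}': depth seq [1 2 1 0 1 2 1 0 1 0 1 0 1 0 1 0 1 0]
  -> pairs=9 depth=2 groups=7 -> no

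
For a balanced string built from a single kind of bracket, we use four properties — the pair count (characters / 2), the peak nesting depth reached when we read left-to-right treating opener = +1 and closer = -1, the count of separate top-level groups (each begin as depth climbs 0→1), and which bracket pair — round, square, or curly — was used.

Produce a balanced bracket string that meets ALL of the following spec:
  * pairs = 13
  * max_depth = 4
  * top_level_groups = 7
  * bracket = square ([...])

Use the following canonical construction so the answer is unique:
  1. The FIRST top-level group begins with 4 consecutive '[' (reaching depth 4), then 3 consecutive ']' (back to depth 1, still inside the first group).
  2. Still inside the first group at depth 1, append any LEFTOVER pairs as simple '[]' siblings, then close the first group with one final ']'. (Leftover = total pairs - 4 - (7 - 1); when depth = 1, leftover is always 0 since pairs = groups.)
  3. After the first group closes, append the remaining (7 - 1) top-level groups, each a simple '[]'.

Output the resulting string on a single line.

Answer: [[[[]]][][][]][][][][][][]

Derivation:
Spec: pairs=13 depth=4 groups=7
Leftover pairs = 13 - 4 - (7-1) = 3
First group: deep chain of depth 4 + 3 sibling pairs
Remaining 6 groups: simple '[]' each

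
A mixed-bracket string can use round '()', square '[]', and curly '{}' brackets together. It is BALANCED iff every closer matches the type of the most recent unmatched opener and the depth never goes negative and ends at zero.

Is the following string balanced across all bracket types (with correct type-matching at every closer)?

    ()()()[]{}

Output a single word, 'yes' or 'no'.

Answer: yes

Derivation:
pos 0: push '('; stack = (
pos 1: ')' matches '('; pop; stack = (empty)
pos 2: push '('; stack = (
pos 3: ')' matches '('; pop; stack = (empty)
pos 4: push '('; stack = (
pos 5: ')' matches '('; pop; stack = (empty)
pos 6: push '['; stack = [
pos 7: ']' matches '['; pop; stack = (empty)
pos 8: push '{'; stack = {
pos 9: '}' matches '{'; pop; stack = (empty)
end: stack empty → VALID
Verdict: properly nested → yes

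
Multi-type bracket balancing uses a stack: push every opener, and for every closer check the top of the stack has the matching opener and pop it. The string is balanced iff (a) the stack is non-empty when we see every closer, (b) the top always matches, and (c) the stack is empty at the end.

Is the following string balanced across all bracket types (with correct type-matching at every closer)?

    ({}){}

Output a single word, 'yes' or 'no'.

Answer: yes

Derivation:
pos 0: push '('; stack = (
pos 1: push '{'; stack = ({
pos 2: '}' matches '{'; pop; stack = (
pos 3: ')' matches '('; pop; stack = (empty)
pos 4: push '{'; stack = {
pos 5: '}' matches '{'; pop; stack = (empty)
end: stack empty → VALID
Verdict: properly nested → yes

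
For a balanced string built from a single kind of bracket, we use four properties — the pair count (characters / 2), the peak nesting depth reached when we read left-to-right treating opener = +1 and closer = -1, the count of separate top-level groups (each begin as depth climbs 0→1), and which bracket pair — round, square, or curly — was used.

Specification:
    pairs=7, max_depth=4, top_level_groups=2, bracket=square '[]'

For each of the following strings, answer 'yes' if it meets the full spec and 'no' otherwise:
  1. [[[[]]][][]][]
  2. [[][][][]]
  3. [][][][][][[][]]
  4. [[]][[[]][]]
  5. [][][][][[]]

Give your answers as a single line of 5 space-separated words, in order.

Answer: yes no no no no

Derivation:
String 1 '[[[[]]][][]][]': depth seq [1 2 3 4 3 2 1 2 1 2 1 0 1 0]
  -> pairs=7 depth=4 groups=2 -> yes
String 2 '[[][][][]]': depth seq [1 2 1 2 1 2 1 2 1 0]
  -> pairs=5 depth=2 groups=1 -> no
String 3 '[][][][][][[][]]': depth seq [1 0 1 0 1 0 1 0 1 0 1 2 1 2 1 0]
  -> pairs=8 depth=2 groups=6 -> no
String 4 '[[]][[[]][]]': depth seq [1 2 1 0 1 2 3 2 1 2 1 0]
  -> pairs=6 depth=3 groups=2 -> no
String 5 '[][][][][[]]': depth seq [1 0 1 0 1 0 1 0 1 2 1 0]
  -> pairs=6 depth=2 groups=5 -> no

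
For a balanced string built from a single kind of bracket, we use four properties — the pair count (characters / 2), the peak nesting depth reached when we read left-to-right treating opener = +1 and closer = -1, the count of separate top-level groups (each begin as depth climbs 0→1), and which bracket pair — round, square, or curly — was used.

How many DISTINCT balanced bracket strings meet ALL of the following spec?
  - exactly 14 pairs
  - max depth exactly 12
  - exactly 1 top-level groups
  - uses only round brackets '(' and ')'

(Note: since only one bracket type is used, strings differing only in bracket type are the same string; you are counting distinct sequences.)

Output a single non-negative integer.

Spec: pairs=14 depth=12 groups=1
Count(depth <= 12) = 742876
Count(depth <= 11) = 742626
Count(depth == 12) = 742876 - 742626 = 250

Answer: 250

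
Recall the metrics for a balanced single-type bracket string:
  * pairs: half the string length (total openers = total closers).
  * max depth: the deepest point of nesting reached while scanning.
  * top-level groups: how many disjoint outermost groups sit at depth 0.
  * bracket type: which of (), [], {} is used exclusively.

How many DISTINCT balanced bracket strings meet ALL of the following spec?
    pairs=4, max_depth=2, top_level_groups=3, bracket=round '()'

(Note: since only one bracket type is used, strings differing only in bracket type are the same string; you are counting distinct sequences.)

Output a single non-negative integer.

Answer: 3

Derivation:
Spec: pairs=4 depth=2 groups=3
Count(depth <= 2) = 3
Count(depth <= 1) = 0
Count(depth == 2) = 3 - 0 = 3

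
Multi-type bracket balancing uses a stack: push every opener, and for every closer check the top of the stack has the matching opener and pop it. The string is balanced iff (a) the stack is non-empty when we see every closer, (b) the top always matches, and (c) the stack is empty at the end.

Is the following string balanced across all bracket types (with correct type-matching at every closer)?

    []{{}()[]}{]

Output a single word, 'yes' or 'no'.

pos 0: push '['; stack = [
pos 1: ']' matches '['; pop; stack = (empty)
pos 2: push '{'; stack = {
pos 3: push '{'; stack = {{
pos 4: '}' matches '{'; pop; stack = {
pos 5: push '('; stack = {(
pos 6: ')' matches '('; pop; stack = {
pos 7: push '['; stack = {[
pos 8: ']' matches '['; pop; stack = {
pos 9: '}' matches '{'; pop; stack = (empty)
pos 10: push '{'; stack = {
pos 11: saw closer ']' but top of stack is '{' (expected '}') → INVALID
Verdict: type mismatch at position 11: ']' closes '{' → no

Answer: no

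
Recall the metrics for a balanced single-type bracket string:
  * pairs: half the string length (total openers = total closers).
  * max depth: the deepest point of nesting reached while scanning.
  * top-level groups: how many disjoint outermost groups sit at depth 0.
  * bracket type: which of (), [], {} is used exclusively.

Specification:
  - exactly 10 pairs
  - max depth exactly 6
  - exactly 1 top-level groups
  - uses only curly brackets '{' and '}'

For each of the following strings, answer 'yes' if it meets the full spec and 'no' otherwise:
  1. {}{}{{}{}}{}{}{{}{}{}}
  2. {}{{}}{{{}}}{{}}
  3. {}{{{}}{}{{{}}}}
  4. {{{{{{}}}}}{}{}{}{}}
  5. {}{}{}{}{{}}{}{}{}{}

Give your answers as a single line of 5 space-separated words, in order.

Answer: no no no yes no

Derivation:
String 1 '{}{}{{}{}}{}{}{{}{}{}}': depth seq [1 0 1 0 1 2 1 2 1 0 1 0 1 0 1 2 1 2 1 2 1 0]
  -> pairs=11 depth=2 groups=6 -> no
String 2 '{}{{}}{{{}}}{{}}': depth seq [1 0 1 2 1 0 1 2 3 2 1 0 1 2 1 0]
  -> pairs=8 depth=3 groups=4 -> no
String 3 '{}{{{}}{}{{{}}}}': depth seq [1 0 1 2 3 2 1 2 1 2 3 4 3 2 1 0]
  -> pairs=8 depth=4 groups=2 -> no
String 4 '{{{{{{}}}}}{}{}{}{}}': depth seq [1 2 3 4 5 6 5 4 3 2 1 2 1 2 1 2 1 2 1 0]
  -> pairs=10 depth=6 groups=1 -> yes
String 5 '{}{}{}{}{{}}{}{}{}{}': depth seq [1 0 1 0 1 0 1 0 1 2 1 0 1 0 1 0 1 0 1 0]
  -> pairs=10 depth=2 groups=9 -> no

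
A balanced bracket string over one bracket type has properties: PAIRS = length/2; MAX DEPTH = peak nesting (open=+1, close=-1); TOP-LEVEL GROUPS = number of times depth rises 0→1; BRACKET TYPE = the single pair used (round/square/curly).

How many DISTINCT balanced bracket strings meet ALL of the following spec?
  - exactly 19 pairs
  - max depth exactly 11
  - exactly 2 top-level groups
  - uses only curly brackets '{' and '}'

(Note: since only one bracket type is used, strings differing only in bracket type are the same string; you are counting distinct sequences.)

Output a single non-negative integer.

Spec: pairs=19 depth=11 groups=2
Count(depth <= 11) = 475586188
Count(depth <= 10) = 470033036
Count(depth == 11) = 475586188 - 470033036 = 5553152

Answer: 5553152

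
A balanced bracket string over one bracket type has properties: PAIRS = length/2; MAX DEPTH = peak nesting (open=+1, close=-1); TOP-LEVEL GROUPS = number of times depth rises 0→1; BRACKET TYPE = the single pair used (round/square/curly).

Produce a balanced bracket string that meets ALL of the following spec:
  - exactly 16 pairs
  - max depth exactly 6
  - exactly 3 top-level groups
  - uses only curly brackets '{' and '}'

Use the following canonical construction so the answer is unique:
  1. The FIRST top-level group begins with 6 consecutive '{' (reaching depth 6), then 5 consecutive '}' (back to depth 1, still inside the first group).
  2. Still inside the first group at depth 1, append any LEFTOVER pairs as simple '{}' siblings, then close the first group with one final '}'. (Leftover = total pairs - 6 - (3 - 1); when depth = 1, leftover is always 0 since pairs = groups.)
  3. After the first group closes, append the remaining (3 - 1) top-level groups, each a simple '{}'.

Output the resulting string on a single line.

Spec: pairs=16 depth=6 groups=3
Leftover pairs = 16 - 6 - (3-1) = 8
First group: deep chain of depth 6 + 8 sibling pairs
Remaining 2 groups: simple '{}' each

Answer: {{{{{{}}}}}{}{}{}{}{}{}{}{}}{}{}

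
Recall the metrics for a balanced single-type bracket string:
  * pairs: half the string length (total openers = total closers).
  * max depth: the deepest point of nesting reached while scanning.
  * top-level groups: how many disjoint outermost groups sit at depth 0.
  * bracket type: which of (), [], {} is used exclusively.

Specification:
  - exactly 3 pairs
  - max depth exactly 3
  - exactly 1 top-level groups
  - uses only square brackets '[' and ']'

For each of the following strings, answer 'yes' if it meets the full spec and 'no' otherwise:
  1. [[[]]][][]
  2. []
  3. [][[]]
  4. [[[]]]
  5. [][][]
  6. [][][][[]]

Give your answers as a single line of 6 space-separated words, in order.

Answer: no no no yes no no

Derivation:
String 1 '[[[]]][][]': depth seq [1 2 3 2 1 0 1 0 1 0]
  -> pairs=5 depth=3 groups=3 -> no
String 2 '[]': depth seq [1 0]
  -> pairs=1 depth=1 groups=1 -> no
String 3 '[][[]]': depth seq [1 0 1 2 1 0]
  -> pairs=3 depth=2 groups=2 -> no
String 4 '[[[]]]': depth seq [1 2 3 2 1 0]
  -> pairs=3 depth=3 groups=1 -> yes
String 5 '[][][]': depth seq [1 0 1 0 1 0]
  -> pairs=3 depth=1 groups=3 -> no
String 6 '[][][][[]]': depth seq [1 0 1 0 1 0 1 2 1 0]
  -> pairs=5 depth=2 groups=4 -> no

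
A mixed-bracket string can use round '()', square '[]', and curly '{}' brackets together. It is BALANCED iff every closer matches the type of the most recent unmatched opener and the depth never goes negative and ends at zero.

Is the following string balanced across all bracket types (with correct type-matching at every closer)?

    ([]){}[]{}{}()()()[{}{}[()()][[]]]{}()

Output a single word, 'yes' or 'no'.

Answer: yes

Derivation:
pos 0: push '('; stack = (
pos 1: push '['; stack = ([
pos 2: ']' matches '['; pop; stack = (
pos 3: ')' matches '('; pop; stack = (empty)
pos 4: push '{'; stack = {
pos 5: '}' matches '{'; pop; stack = (empty)
pos 6: push '['; stack = [
pos 7: ']' matches '['; pop; stack = (empty)
pos 8: push '{'; stack = {
pos 9: '}' matches '{'; pop; stack = (empty)
pos 10: push '{'; stack = {
pos 11: '}' matches '{'; pop; stack = (empty)
pos 12: push '('; stack = (
pos 13: ')' matches '('; pop; stack = (empty)
pos 14: push '('; stack = (
pos 15: ')' matches '('; pop; stack = (empty)
pos 16: push '('; stack = (
pos 17: ')' matches '('; pop; stack = (empty)
pos 18: push '['; stack = [
pos 19: push '{'; stack = [{
pos 20: '}' matches '{'; pop; stack = [
pos 21: push '{'; stack = [{
pos 22: '}' matches '{'; pop; stack = [
pos 23: push '['; stack = [[
pos 24: push '('; stack = [[(
pos 25: ')' matches '('; pop; stack = [[
pos 26: push '('; stack = [[(
pos 27: ')' matches '('; pop; stack = [[
pos 28: ']' matches '['; pop; stack = [
pos 29: push '['; stack = [[
pos 30: push '['; stack = [[[
pos 31: ']' matches '['; pop; stack = [[
pos 32: ']' matches '['; pop; stack = [
pos 33: ']' matches '['; pop; stack = (empty)
pos 34: push '{'; stack = {
pos 35: '}' matches '{'; pop; stack = (empty)
pos 36: push '('; stack = (
pos 37: ')' matches '('; pop; stack = (empty)
end: stack empty → VALID
Verdict: properly nested → yes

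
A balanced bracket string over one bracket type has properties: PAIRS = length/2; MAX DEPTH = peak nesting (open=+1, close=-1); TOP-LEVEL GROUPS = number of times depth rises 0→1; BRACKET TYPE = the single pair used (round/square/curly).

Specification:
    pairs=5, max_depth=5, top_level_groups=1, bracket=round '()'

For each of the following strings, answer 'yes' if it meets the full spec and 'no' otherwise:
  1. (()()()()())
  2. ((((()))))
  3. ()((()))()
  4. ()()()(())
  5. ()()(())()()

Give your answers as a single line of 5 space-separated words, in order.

Answer: no yes no no no

Derivation:
String 1 '(()()()()())': depth seq [1 2 1 2 1 2 1 2 1 2 1 0]
  -> pairs=6 depth=2 groups=1 -> no
String 2 '((((()))))': depth seq [1 2 3 4 5 4 3 2 1 0]
  -> pairs=5 depth=5 groups=1 -> yes
String 3 '()((()))()': depth seq [1 0 1 2 3 2 1 0 1 0]
  -> pairs=5 depth=3 groups=3 -> no
String 4 '()()()(())': depth seq [1 0 1 0 1 0 1 2 1 0]
  -> pairs=5 depth=2 groups=4 -> no
String 5 '()()(())()()': depth seq [1 0 1 0 1 2 1 0 1 0 1 0]
  -> pairs=6 depth=2 groups=5 -> no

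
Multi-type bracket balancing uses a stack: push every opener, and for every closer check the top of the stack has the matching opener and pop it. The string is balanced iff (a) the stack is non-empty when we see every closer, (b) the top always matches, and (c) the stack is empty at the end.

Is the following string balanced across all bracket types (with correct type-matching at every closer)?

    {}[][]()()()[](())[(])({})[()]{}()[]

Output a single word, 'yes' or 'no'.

Answer: no

Derivation:
pos 0: push '{'; stack = {
pos 1: '}' matches '{'; pop; stack = (empty)
pos 2: push '['; stack = [
pos 3: ']' matches '['; pop; stack = (empty)
pos 4: push '['; stack = [
pos 5: ']' matches '['; pop; stack = (empty)
pos 6: push '('; stack = (
pos 7: ')' matches '('; pop; stack = (empty)
pos 8: push '('; stack = (
pos 9: ')' matches '('; pop; stack = (empty)
pos 10: push '('; stack = (
pos 11: ')' matches '('; pop; stack = (empty)
pos 12: push '['; stack = [
pos 13: ']' matches '['; pop; stack = (empty)
pos 14: push '('; stack = (
pos 15: push '('; stack = ((
pos 16: ')' matches '('; pop; stack = (
pos 17: ')' matches '('; pop; stack = (empty)
pos 18: push '['; stack = [
pos 19: push '('; stack = [(
pos 20: saw closer ']' but top of stack is '(' (expected ')') → INVALID
Verdict: type mismatch at position 20: ']' closes '(' → no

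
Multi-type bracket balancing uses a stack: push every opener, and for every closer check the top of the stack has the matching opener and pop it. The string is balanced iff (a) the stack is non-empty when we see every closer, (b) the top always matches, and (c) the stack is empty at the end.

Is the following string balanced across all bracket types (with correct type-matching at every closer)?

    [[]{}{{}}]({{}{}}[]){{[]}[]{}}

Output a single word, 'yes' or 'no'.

pos 0: push '['; stack = [
pos 1: push '['; stack = [[
pos 2: ']' matches '['; pop; stack = [
pos 3: push '{'; stack = [{
pos 4: '}' matches '{'; pop; stack = [
pos 5: push '{'; stack = [{
pos 6: push '{'; stack = [{{
pos 7: '}' matches '{'; pop; stack = [{
pos 8: '}' matches '{'; pop; stack = [
pos 9: ']' matches '['; pop; stack = (empty)
pos 10: push '('; stack = (
pos 11: push '{'; stack = ({
pos 12: push '{'; stack = ({{
pos 13: '}' matches '{'; pop; stack = ({
pos 14: push '{'; stack = ({{
pos 15: '}' matches '{'; pop; stack = ({
pos 16: '}' matches '{'; pop; stack = (
pos 17: push '['; stack = ([
pos 18: ']' matches '['; pop; stack = (
pos 19: ')' matches '('; pop; stack = (empty)
pos 20: push '{'; stack = {
pos 21: push '{'; stack = {{
pos 22: push '['; stack = {{[
pos 23: ']' matches '['; pop; stack = {{
pos 24: '}' matches '{'; pop; stack = {
pos 25: push '['; stack = {[
pos 26: ']' matches '['; pop; stack = {
pos 27: push '{'; stack = {{
pos 28: '}' matches '{'; pop; stack = {
pos 29: '}' matches '{'; pop; stack = (empty)
end: stack empty → VALID
Verdict: properly nested → yes

Answer: yes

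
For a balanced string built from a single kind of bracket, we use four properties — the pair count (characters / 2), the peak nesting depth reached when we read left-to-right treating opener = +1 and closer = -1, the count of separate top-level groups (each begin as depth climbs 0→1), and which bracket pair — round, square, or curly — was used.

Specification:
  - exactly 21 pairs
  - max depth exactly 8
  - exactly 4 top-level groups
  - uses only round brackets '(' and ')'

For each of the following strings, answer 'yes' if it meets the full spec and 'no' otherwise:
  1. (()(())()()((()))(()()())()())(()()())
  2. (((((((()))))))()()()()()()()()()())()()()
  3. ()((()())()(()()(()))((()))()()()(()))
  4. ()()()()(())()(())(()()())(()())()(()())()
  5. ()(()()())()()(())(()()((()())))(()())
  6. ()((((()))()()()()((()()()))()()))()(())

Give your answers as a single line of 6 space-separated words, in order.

Answer: no yes no no no no

Derivation:
String 1 '(()(())()()((()))(()()())()())(()()())': depth seq [1 2 1 2 3 2 1 2 1 2 1 2 3 4 3 2 1 2 3 2 3 2 3 2 1 2 1 2 1 0 1 2 1 2 1 2 1 0]
  -> pairs=19 depth=4 groups=2 -> no
String 2 '(((((((()))))))()()()()()()()()()())()()()': depth seq [1 2 3 4 5 6 7 8 7 6 5 4 3 2 1 2 1 2 1 2 1 2 1 2 1 2 1 2 1 2 1 2 1 2 1 0 1 0 1 0 1 0]
  -> pairs=21 depth=8 groups=4 -> yes
String 3 '()((()())()(()()(()))((()))()()()(()))': depth seq [1 0 1 2 3 2 3 2 1 2 1 2 3 2 3 2 3 4 3 2 1 2 3 4 3 2 1 2 1 2 1 2 1 2 3 2 1 0]
  -> pairs=19 depth=4 groups=2 -> no
String 4 '()()()()(())()(())(()()())(()())()(()())()': depth seq [1 0 1 0 1 0 1 0 1 2 1 0 1 0 1 2 1 0 1 2 1 2 1 2 1 0 1 2 1 2 1 0 1 0 1 2 1 2 1 0 1 0]
  -> pairs=21 depth=2 groups=12 -> no
String 5 '()(()()())()()(())(()()((()())))(()())': depth seq [1 0 1 2 1 2 1 2 1 0 1 0 1 0 1 2 1 0 1 2 1 2 1 2 3 4 3 4 3 2 1 0 1 2 1 2 1 0]
  -> pairs=19 depth=4 groups=7 -> no
String 6 '()((((()))()()()()((()()()))()()))()(())': depth seq [1 0 1 2 3 4 5 4 3 2 3 2 3 2 3 2 3 2 3 4 5 4 5 4 5 4 3 2 3 2 3 2 1 0 1 0 1 2 1 0]
  -> pairs=20 depth=5 groups=4 -> no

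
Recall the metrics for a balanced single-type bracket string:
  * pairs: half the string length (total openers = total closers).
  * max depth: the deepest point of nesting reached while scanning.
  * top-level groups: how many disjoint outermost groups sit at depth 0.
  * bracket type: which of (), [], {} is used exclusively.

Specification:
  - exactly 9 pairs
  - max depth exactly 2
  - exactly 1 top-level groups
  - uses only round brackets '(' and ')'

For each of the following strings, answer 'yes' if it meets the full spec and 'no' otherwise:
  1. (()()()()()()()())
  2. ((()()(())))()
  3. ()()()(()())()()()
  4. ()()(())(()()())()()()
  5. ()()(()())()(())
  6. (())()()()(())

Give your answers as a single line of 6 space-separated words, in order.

String 1 '(()()()()()()()())': depth seq [1 2 1 2 1 2 1 2 1 2 1 2 1 2 1 2 1 0]
  -> pairs=9 depth=2 groups=1 -> yes
String 2 '((()()(())))()': depth seq [1 2 3 2 3 2 3 4 3 2 1 0 1 0]
  -> pairs=7 depth=4 groups=2 -> no
String 3 '()()()(()())()()()': depth seq [1 0 1 0 1 0 1 2 1 2 1 0 1 0 1 0 1 0]
  -> pairs=9 depth=2 groups=7 -> no
String 4 '()()(())(()()())()()()': depth seq [1 0 1 0 1 2 1 0 1 2 1 2 1 2 1 0 1 0 1 0 1 0]
  -> pairs=11 depth=2 groups=7 -> no
String 5 '()()(()())()(())': depth seq [1 0 1 0 1 2 1 2 1 0 1 0 1 2 1 0]
  -> pairs=8 depth=2 groups=5 -> no
String 6 '(())()()()(())': depth seq [1 2 1 0 1 0 1 0 1 0 1 2 1 0]
  -> pairs=7 depth=2 groups=5 -> no

Answer: yes no no no no no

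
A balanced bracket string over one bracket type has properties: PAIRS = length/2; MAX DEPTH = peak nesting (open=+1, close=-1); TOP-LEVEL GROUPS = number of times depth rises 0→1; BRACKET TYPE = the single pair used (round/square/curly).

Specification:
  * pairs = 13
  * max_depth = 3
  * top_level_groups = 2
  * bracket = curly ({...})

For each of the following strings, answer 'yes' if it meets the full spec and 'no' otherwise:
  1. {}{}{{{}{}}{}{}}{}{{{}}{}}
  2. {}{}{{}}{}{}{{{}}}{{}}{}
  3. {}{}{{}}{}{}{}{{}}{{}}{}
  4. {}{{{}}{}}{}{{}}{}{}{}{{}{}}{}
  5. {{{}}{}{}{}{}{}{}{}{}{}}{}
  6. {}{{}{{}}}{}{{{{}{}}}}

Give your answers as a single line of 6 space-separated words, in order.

Answer: no no no no yes no

Derivation:
String 1 '{}{}{{{}{}}{}{}}{}{{{}}{}}': depth seq [1 0 1 0 1 2 3 2 3 2 1 2 1 2 1 0 1 0 1 2 3 2 1 2 1 0]
  -> pairs=13 depth=3 groups=5 -> no
String 2 '{}{}{{}}{}{}{{{}}}{{}}{}': depth seq [1 0 1 0 1 2 1 0 1 0 1 0 1 2 3 2 1 0 1 2 1 0 1 0]
  -> pairs=12 depth=3 groups=8 -> no
String 3 '{}{}{{}}{}{}{}{{}}{{}}{}': depth seq [1 0 1 0 1 2 1 0 1 0 1 0 1 0 1 2 1 0 1 2 1 0 1 0]
  -> pairs=12 depth=2 groups=9 -> no
String 4 '{}{{{}}{}}{}{{}}{}{}{}{{}{}}{}': depth seq [1 0 1 2 3 2 1 2 1 0 1 0 1 2 1 0 1 0 1 0 1 0 1 2 1 2 1 0 1 0]
  -> pairs=15 depth=3 groups=9 -> no
String 5 '{{{}}{}{}{}{}{}{}{}{}{}}{}': depth seq [1 2 3 2 1 2 1 2 1 2 1 2 1 2 1 2 1 2 1 2 1 2 1 0 1 0]
  -> pairs=13 depth=3 groups=2 -> yes
String 6 '{}{{}{{}}}{}{{{{}{}}}}': depth seq [1 0 1 2 1 2 3 2 1 0 1 0 1 2 3 4 3 4 3 2 1 0]
  -> pairs=11 depth=4 groups=4 -> no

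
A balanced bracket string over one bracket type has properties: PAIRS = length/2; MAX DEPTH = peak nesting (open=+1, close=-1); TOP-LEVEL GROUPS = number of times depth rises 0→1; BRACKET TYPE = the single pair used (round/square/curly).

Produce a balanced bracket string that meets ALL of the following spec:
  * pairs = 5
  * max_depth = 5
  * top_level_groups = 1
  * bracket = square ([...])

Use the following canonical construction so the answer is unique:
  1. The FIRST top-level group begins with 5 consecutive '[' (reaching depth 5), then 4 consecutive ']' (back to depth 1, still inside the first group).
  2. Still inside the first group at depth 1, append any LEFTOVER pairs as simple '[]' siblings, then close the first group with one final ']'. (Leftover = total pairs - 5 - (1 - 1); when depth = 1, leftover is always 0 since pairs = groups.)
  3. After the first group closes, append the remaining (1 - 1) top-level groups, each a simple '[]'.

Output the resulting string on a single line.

Spec: pairs=5 depth=5 groups=1
Leftover pairs = 5 - 5 - (1-1) = 0
First group: deep chain of depth 5 + 0 sibling pairs
Remaining 0 groups: simple '[]' each

Answer: [[[[[]]]]]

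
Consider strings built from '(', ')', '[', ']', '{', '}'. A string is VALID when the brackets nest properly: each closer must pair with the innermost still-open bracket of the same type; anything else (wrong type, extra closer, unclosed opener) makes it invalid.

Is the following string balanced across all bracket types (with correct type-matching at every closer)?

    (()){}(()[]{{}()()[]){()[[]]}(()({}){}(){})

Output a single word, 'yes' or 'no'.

pos 0: push '('; stack = (
pos 1: push '('; stack = ((
pos 2: ')' matches '('; pop; stack = (
pos 3: ')' matches '('; pop; stack = (empty)
pos 4: push '{'; stack = {
pos 5: '}' matches '{'; pop; stack = (empty)
pos 6: push '('; stack = (
pos 7: push '('; stack = ((
pos 8: ')' matches '('; pop; stack = (
pos 9: push '['; stack = ([
pos 10: ']' matches '['; pop; stack = (
pos 11: push '{'; stack = ({
pos 12: push '{'; stack = ({{
pos 13: '}' matches '{'; pop; stack = ({
pos 14: push '('; stack = ({(
pos 15: ')' matches '('; pop; stack = ({
pos 16: push '('; stack = ({(
pos 17: ')' matches '('; pop; stack = ({
pos 18: push '['; stack = ({[
pos 19: ']' matches '['; pop; stack = ({
pos 20: saw closer ')' but top of stack is '{' (expected '}') → INVALID
Verdict: type mismatch at position 20: ')' closes '{' → no

Answer: no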